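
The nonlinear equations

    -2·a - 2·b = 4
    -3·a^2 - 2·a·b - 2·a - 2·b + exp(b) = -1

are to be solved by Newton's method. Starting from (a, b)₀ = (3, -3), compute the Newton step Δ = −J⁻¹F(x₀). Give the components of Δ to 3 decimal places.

At (3, -3): F = (-4.000, -7.95021).
Jacobian J = [[-2, -2], [-6·a - 2·b - 2, -2·a + exp(b) - 2]].
At the point, J = [[-2.000, -2.000], [-14.000, -7.95021]] (det J = -12.09957).
Solving J·Δ = −F gives Δ = (1.314, -3.314).

(1.314, -3.314)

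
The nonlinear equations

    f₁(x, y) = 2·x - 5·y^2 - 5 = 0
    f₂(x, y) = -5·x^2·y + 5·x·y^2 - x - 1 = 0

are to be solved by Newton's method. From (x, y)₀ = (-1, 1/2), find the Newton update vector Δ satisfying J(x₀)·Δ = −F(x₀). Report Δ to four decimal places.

(-10.2000, -5.7300)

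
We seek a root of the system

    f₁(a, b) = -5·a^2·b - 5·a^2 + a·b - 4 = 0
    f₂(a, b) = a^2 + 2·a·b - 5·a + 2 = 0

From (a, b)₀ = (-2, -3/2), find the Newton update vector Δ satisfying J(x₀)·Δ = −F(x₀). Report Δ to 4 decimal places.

(2.0550, -0.6651)

At (-2, -3/2): F = (9.0000, 22.0000).
Jacobian J = [[-10·a·b - 10·a + b, -5·a^2 + a], [2·a + 2·b - 5, 2·a]].
At the point, J = [[-11.5000, -22.0000], [-12.0000, -4.0000]] (det J = -218.0000).
Solving J·Δ = −F gives Δ = (2.0550, -0.6651).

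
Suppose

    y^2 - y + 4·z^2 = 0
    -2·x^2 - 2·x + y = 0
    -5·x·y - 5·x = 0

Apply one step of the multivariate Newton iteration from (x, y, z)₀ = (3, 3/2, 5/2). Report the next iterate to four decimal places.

(1.3146, 0.4045, 1.3221)

At (3, 3/2, 5/2): F = (25.7500, -22.5000, -37.5000).
Jacobian J = [[0, 2·y - 1, 8·z], [-4·x - 2, 1, 0], [-5·y - 5, -5·x, 0]].
At the point, J = [[0.0000, 2.0000, 20.0000], [-14.0000, 1.0000, 0.0000], [-12.5000, -15.0000, 0.0000]] (det J = 4450.0000).
Solving J·Δ = −F gives Δ = (-1.6854, -1.0955, -1.1779).
Then the next iterate is (x, y, z)₁ = (1.3146, 0.4045, 1.3221).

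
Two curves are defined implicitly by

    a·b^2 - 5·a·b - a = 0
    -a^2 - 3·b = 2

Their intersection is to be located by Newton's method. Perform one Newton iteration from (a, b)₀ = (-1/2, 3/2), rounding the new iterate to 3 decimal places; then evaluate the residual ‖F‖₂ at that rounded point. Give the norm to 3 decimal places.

1.055

At (-1/2, 3/2): F = (3.125, -6.750).
Jacobian J = [[b^2 - 5·b - 1, 2·a·b - 5·a], [-2·a, -3]].
At the point, J = [[-6.250, 1.000], [1.000, -3.000]] (det J = 17.750).
Solving J·Δ = −F gives Δ = (0.148, -2.201).
Then the next iterate is (a, b)₁ = (-0.352, -0.701).
Re-evaluating at (-0.352, -0.701): F = (-1.05473, -0.02090), so ‖F‖₂ = 1.055.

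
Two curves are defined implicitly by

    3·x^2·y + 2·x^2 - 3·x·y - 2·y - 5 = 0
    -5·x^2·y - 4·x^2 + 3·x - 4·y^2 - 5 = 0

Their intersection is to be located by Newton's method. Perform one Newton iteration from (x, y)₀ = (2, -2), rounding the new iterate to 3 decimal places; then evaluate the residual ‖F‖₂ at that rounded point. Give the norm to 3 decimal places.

At (2, -2): F = (-5.000, 9.000).
Jacobian J = [[6·x·y + 4·x - 3·y, 3·x^2 - 3·x - 2], [-10·x·y - 8·x + 3, -5·x^2 - 8·y]].
At the point, J = [[-10.000, 4.000], [27.000, -4.000]] (det J = -68.000).
Solving J·Δ = −F gives Δ = (-0.235, 0.662).
Then the next iterate is (x, y)₁ = (1.765, -1.338).
Re-evaluating at (1.765, -1.338): F = (-1.51335, 1.51398), so ‖F‖₂ = 2.141.

2.141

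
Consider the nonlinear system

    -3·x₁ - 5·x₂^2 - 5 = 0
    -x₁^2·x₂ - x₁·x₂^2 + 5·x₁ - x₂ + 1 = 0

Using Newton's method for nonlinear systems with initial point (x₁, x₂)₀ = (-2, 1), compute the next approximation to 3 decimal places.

At (-2, 1): F = (-4.000, -12.000).
Jacobian J = [[-3, -10·x₂], [-2·x₁·x₂ - x₂^2 + 5, -x₁^2 - 2·x₁·x₂ - 1]].
At the point, J = [[-3.000, -10.000], [8.000, -1.000]] (det J = 83.000).
Solving J·Δ = −F gives Δ = (1.398, -0.819).
Then the next iterate is (x₁, x₂)₁ = (-0.602, 0.181).

(-0.602, 0.181)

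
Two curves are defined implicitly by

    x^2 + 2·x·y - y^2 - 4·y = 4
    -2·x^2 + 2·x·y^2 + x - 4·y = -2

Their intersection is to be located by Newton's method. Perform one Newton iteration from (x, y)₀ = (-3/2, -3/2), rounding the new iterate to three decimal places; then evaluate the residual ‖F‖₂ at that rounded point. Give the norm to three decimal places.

28.830

At (-3/2, -3/2): F = (6.500, -4.750).
Jacobian J = [[2·x + 2·y, 2·x - 2·y - 4], [-4·x + 2·y^2 + 1, 4·x·y - 4]].
At the point, J = [[-6.000, -4.000], [11.500, 5.000]] (det J = 16.000).
Solving J·Δ = −F gives Δ = (-0.844, 2.891).
Then the next iterate is (x, y)₁ = (-2.344, 1.391).
Re-evaluating at (-2.344, 1.391): F = (-12.52555, -25.96739), so ‖F‖₂ = 28.830.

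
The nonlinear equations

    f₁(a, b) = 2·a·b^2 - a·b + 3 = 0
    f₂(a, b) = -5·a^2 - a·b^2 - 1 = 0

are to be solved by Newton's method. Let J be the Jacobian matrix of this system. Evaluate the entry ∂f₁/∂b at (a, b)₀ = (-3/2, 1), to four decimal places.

-4.5000

∂f₁/∂b = 4·a·b - a.
At (-3/2, 1) this is -4.5000.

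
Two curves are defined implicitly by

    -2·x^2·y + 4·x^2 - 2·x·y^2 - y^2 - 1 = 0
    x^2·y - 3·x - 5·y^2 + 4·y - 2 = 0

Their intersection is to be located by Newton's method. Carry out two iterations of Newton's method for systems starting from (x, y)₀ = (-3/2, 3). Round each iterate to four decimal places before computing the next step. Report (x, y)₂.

At (-3/2, 3): F = (12.5000, -23.7500).
Jacobian J = [[-4·x·y + 8·x - 2·y^2, -2·x^2 - 4·x·y - 2·y], [2·x·y - 3, x^2 - 10·y + 4]].
At the point, J = [[-12.0000, 7.5000], [-12.0000, -23.7500]] (det J = 375.0000).
Solving J·Δ = −F gives Δ = (0.3167, -1.1600).
Then the next iterate is (x, y)₁ = (-1.1833, 1.8400).
Round to (-1.1833, 1.8400) and repeat: F = (4.074825, -5.441734), J = [[-7.528512, 2.228690], [-7.354544, -12.999801]].
Δ = (0.3575, -0.6208), so (x, y)₂ = (-0.8258, 1.2192).

(-0.8258, 1.2192)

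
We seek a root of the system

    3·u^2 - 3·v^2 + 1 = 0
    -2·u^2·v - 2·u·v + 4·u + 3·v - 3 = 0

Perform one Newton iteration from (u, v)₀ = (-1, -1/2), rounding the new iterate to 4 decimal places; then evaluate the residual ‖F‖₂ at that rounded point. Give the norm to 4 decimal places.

At (-1, -1/2): F = (3.2500, -8.5000).
Jacobian J = [[6·u, -6·v], [-4·u·v - 2·v + 4, -2·u^2 - 2·u + 3]].
At the point, J = [[-6.0000, 3.0000], [3.0000, 3.0000]] (det J = -27.0000).
Solving J·Δ = −F gives Δ = (1.3056, 1.5278).
Then the next iterate is (u, v)₁ = (0.3056, 1.0278).
Re-evaluating at (0.3056, 1.0278): F = (-1.888944, 0.485633), so ‖F‖₂ = 1.9504.

1.9504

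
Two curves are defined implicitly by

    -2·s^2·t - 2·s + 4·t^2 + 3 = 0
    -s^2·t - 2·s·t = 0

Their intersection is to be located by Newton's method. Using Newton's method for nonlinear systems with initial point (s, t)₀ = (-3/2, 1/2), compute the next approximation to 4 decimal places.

(-5.2500, 2.5000)

At (-3/2, 1/2): F = (4.7500, 0.3750).
Jacobian J = [[-4·s·t - 2, -2·s^2 + 8·t], [-2·s·t - 2·t, -s^2 - 2·s]].
At the point, J = [[1.0000, -0.5000], [0.5000, 0.7500]] (det J = 1.0000).
Solving J·Δ = −F gives Δ = (-3.7500, 2.0000).
Then the next iterate is (s, t)₁ = (-5.2500, 2.5000).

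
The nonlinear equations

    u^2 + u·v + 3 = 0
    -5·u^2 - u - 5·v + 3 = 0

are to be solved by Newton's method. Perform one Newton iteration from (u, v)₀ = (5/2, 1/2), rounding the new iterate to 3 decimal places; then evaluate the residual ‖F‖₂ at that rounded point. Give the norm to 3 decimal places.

4.244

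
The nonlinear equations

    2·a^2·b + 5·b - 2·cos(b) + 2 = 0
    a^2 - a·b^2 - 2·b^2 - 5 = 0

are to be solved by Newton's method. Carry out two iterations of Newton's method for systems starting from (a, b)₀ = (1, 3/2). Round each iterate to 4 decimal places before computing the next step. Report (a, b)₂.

(3.4179, -0.3514)

At (1, 3/2): F = (12.358526, -10.7500).
Jacobian J = [[4·a·b, 2·a^2 + 2·sin(b) + 5], [2·a - b^2, -2·a·b - 4·b]].
At the point, J = [[6.0000, 8.994990], [-0.2500, -9.0000]] (det J = -51.751253).
Solving J·Δ = −F gives Δ = (-0.2808, -1.1866).
Then the next iterate is (a, b)₁ = (0.7192, 0.3134).
Round to (0.7192, 0.3134) and repeat: F = (1.988630, -4.749830), J = [[0.901589, 6.651087], [1.340180, -1.704395]].
Δ = (2.6987, -0.6648), so (a, b)₂ = (3.4179, -0.3514).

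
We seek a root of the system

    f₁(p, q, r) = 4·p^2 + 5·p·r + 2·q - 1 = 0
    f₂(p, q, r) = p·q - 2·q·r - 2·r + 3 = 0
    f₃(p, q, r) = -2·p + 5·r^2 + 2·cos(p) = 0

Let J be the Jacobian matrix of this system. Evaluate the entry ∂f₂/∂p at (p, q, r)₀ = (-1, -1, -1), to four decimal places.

∂f₂/∂p = q.
At (-1, -1, -1) this is -1.0000.

-1.0000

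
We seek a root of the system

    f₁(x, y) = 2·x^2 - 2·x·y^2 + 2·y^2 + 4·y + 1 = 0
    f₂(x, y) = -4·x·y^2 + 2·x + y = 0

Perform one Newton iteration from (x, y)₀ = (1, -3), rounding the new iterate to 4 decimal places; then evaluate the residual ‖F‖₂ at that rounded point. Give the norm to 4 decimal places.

11.5526

At (1, -3): F = (-9.0000, -37.0000).
Jacobian J = [[4·x - 2·y^2, -4·x·y + 4·y + 4], [-4·y^2 + 2, -8·x·y + 1]].
At the point, J = [[-14.0000, 4.0000], [-34.0000, 25.0000]] (det J = -214.0000).
Solving J·Δ = −F gives Δ = (-0.3598, 0.9907).
Then the next iterate is (x, y)₁ = (0.6402, -2.0093).
Re-evaluating at (0.6402, -2.0093): F = (-3.312257, -11.067583), so ‖F‖₂ = 11.5526.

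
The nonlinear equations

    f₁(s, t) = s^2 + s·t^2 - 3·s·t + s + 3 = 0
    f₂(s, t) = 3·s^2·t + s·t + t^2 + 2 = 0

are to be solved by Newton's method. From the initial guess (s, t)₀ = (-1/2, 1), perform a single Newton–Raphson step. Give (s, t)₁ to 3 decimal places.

(1.446, 1.286)

At (-1/2, 1): F = (3.750, 3.250).
Jacobian J = [[2·s + t^2 - 3·t + 1, 2·s·t - 3·s], [6·s·t + t, 3·s^2 + s + 2·t]].
At the point, J = [[-2.000, 0.500], [-2.000, 2.250]] (det J = -3.500).
Solving J·Δ = −F gives Δ = (1.946, 0.286).
Then the next iterate is (s, t)₁ = (1.446, 1.286).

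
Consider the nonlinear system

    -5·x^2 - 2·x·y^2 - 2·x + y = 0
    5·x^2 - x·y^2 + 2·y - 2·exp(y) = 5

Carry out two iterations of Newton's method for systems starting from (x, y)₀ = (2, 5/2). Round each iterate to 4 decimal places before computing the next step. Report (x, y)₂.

(0.7720, 0.6307)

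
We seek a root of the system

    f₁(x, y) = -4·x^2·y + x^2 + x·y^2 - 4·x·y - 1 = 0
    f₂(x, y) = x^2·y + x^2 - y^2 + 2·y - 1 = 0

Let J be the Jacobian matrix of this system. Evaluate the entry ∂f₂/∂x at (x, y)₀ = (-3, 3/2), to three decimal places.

∂f₂/∂x = 2·x·y + 2·x.
At (-3, 3/2) this is -15.000.

-15.000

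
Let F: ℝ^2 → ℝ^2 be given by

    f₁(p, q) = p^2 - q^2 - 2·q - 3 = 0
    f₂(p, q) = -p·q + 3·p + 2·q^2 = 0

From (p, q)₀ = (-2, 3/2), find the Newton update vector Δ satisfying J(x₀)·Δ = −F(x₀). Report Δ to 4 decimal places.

At (-2, 3/2): F = (-4.2500, 1.5000).
Jacobian J = [[2·p, -2·q - 2], [-q + 3, -p + 4·q]].
At the point, J = [[-4.0000, -5.0000], [1.5000, 8.0000]] (det J = -24.5000).
Solving J·Δ = −F gives Δ = (-1.0816, 0.0153).

(-1.0816, 0.0153)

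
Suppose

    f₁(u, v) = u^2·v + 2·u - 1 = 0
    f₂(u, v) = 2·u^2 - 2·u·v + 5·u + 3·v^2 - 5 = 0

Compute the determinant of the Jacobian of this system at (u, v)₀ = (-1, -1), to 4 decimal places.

J = [[2·u·v + 2, u^2], [4·u - 2·v + 5, -2·u + 6·v]].
At the point, J = [[4.0000, 1.0000], [3.0000, -4.0000]].
det J = -19.0000.

-19.0000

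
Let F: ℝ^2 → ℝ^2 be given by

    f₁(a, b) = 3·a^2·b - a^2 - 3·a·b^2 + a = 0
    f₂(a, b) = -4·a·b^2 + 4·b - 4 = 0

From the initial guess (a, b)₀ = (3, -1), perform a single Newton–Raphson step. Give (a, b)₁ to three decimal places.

At (3, -1): F = (-42.000, -20.000).
Jacobian J = [[6·a·b - 2·a - 3·b^2 + 1, 3·a^2 - 6·a·b], [-4·b^2, -8·a·b + 4]].
At the point, J = [[-26.000, 45.000], [-4.000, 28.000]] (det J = -548.000).
Solving J·Δ = −F gives Δ = (-0.504, 0.642).
Then the next iterate is (a, b)₁ = (2.496, -0.358).

(2.496, -0.358)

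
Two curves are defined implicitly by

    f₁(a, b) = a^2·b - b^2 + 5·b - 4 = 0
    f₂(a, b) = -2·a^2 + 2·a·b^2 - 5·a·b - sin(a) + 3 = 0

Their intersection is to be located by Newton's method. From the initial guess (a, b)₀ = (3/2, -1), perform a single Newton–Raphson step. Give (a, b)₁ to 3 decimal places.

(-1.363, -0.604)

At (3/2, -1): F = (-12.250, 8.00251).
Jacobian J = [[2·a·b, a^2 - 2·b + 5], [-4·a + 2·b^2 - 5·b - cos(a), 4·a·b - 5·a]].
At the point, J = [[-3.000, 9.250], [0.92926, -13.500]] (det J = 31.90432).
Solving J·Δ = −F gives Δ = (-2.863, 0.396).
Then the next iterate is (a, b)₁ = (-1.363, -0.604).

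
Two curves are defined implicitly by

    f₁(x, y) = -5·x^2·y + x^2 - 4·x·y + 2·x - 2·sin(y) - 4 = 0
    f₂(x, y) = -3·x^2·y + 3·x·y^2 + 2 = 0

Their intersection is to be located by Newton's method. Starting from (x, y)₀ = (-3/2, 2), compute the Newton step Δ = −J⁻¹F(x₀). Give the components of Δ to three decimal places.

(0.754, -0.277)

At (-3/2, 2): F = (-17.06859, -29.500).
Jacobian J = [[-10·x·y + 2·x - 4·y + 2, -5·x^2 - 4·x - 2·cos(y)], [-6·x·y + 3·y^2, -3·x^2 + 6·x·y]].
At the point, J = [[21.000, -4.41771], [30.000, -24.750]] (det J = -387.21881).
Solving J·Δ = −F gives Δ = (0.754, -0.277).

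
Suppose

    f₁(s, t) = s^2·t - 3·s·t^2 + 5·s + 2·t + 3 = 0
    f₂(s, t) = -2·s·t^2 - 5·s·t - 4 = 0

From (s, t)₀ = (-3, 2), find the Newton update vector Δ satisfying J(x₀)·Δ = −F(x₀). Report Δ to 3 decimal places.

At (-3, 2): F = (46.000, 50.000).
Jacobian J = [[2·s·t - 3·t^2 + 5, s^2 - 6·s·t + 2], [-2·t^2 - 5·t, -4·s·t - 5·s]].
At the point, J = [[-19.000, 47.000], [-18.000, 39.000]] (det J = 105.000).
Solving J·Δ = −F gives Δ = (5.295, 1.162).

(5.295, 1.162)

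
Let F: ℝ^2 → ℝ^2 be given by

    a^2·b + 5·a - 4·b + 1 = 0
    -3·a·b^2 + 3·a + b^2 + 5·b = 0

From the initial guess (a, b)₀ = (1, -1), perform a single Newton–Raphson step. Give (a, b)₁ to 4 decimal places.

(-1.5556, -0.5556)

At (1, -1): F = (9.0000, -4.0000).
Jacobian J = [[2·a·b + 5, a^2 - 4], [-3·b^2 + 3, -6·a·b + 2·b + 5]].
At the point, J = [[3.0000, -3.0000], [0.0000, 9.0000]] (det J = 27.0000).
Solving J·Δ = −F gives Δ = (-2.5556, 0.4444).
Then the next iterate is (a, b)₁ = (-1.5556, -0.5556).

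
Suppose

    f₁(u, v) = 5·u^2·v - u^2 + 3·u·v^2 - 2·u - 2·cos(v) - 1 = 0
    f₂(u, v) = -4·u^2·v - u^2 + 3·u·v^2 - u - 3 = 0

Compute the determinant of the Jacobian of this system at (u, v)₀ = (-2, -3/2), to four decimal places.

J = [[10·u·v - 2·u + 3·v^2 - 2, 5·u^2 + 6·u·v + 2·sin(v)], [-8·u·v - 2·u + 3·v^2 - 1, -4·u^2 + 6·u·v]].
At the point, J = [[38.7500, 36.005010], [-14.2500, 2.0000]].
det J = 590.5714.

590.5714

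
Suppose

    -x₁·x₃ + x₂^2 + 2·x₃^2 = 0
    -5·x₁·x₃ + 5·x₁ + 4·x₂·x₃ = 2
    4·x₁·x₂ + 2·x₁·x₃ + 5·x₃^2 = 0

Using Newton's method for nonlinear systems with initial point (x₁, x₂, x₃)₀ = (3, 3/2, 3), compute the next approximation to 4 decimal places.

At (3, 3/2, 3): F = (11.2500, -14.0000, 81.0000).
Jacobian J = [[-x₃, 2·x₂, -x₁ + 4·x₃], [-5·x₃ + 5, 4·x₃, -5·x₁ + 4·x₂], [4·x₂ + 2·x₃, 4·x₁, 2·x₁ + 10·x₃]].
At the point, J = [[-3.0000, 3.0000, 9.0000], [-10.0000, 12.0000, -9.0000], [12.0000, 12.0000, 36.0000]] (det J = -3240.0000).
Solving J·Δ = −F gives Δ = (-1.5000, -1.1167, -1.3778).
Then the next iterate is (x₁, x₂, x₃)₁ = (1.5000, 0.3833, 1.6222).

(1.5000, 0.3833, 1.6222)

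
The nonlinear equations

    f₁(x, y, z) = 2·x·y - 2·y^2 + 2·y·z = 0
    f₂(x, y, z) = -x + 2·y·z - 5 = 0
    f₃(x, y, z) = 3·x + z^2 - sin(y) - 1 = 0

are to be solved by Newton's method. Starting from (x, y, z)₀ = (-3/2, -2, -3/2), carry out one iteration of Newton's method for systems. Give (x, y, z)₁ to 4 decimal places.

(-0.5625, -1.7375, -1.3063)

At (-3/2, -2, -3/2): F = (4.0000, 2.5000, -2.340703).
Jacobian J = [[2·y, 2·x - 4·y + 2·z, 2·y], [-1, 2·z, 2·y], [3, -cos(y), 2·z]].
At the point, J = [[-4.0000, 2.0000, -4.0000], [-1.0000, -3.0000, -4.0000], [3.0000, 0.416147, -3.0000]] (det J = -106.993762).
Solving J·Δ = −F gives Δ = (0.9375, 0.2625, 0.1937).
Then the next iterate is (x, y, z)₁ = (-0.5625, -1.7375, -1.3063).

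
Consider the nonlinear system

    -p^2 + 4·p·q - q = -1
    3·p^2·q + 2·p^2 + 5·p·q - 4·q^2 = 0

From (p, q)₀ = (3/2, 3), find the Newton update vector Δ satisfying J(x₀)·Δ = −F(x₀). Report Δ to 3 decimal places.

(-0.581, -1.705)

At (3/2, 3): F = (13.750, 11.250).
Jacobian J = [[-2·p + 4·q, 4·p - 1], [6·p·q + 4·p + 5·q, 3·p^2 + 5·p - 8·q]].
At the point, J = [[9.000, 5.000], [48.000, -9.750]] (det J = -327.750).
Solving J·Δ = −F gives Δ = (-0.581, -1.705).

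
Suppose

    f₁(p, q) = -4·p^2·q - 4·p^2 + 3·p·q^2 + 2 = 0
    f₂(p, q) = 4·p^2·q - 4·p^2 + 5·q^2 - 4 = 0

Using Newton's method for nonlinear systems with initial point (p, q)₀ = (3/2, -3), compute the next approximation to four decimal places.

(1.1104, -1.8714)

At (3/2, -3): F = (60.5000, 5.0000).
Jacobian J = [[-8·p·q - 8·p + 3·q^2, -4·p^2 + 6·p·q], [8·p·q - 8·p, 4·p^2 + 10·q]].
At the point, J = [[51.0000, -36.0000], [-48.0000, -21.0000]] (det J = -2799.0000).
Solving J·Δ = −F gives Δ = (-0.3896, 1.1286).
Then the next iterate is (p, q)₁ = (1.1104, -1.8714).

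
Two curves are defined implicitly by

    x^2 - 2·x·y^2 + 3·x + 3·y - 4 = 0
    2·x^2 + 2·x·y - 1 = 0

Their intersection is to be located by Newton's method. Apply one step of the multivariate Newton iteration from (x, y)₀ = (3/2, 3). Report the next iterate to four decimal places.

(0.5156, 2.7708)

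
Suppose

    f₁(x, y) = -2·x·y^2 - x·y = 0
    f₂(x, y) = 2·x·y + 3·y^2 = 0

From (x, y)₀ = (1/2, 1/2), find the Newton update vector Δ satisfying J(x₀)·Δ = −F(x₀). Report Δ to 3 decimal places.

At (1/2, 1/2): F = (-0.500, 1.250).
Jacobian J = [[-2·y^2 - y, -4·x·y - x], [2·y, 2·x + 6·y]].
At the point, J = [[-1.000, -1.500], [1.000, 4.000]] (det J = -2.500).
Solving J·Δ = −F gives Δ = (-0.050, -0.300).

(-0.050, -0.300)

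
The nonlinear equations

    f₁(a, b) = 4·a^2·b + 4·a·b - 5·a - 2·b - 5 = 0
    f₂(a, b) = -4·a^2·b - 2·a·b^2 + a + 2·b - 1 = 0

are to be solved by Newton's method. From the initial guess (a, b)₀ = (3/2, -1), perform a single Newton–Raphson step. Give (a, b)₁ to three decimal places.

(1.230, 0.525)

At (3/2, -1): F = (-25.500, 4.500).
Jacobian J = [[8·a·b + 4·b - 5, 4·a^2 + 4·a - 2], [-8·a·b - 2·b^2 + 1, -4·a^2 - 4·a·b + 2]].
At the point, J = [[-21.000, 13.000], [11.000, -1.000]] (det J = -122.000).
Solving J·Δ = −F gives Δ = (-0.270, 1.525).
Then the next iterate is (a, b)₁ = (1.230, 0.525).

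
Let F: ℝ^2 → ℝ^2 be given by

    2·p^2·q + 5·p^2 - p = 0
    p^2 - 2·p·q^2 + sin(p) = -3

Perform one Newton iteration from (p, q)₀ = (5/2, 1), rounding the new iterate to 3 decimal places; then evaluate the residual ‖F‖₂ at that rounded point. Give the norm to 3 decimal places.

9.866

At (5/2, 1): F = (41.250, 4.84847).
Jacobian J = [[4·p·q + 10·p - 1, 2·p^2], [2·p - 2·q^2 + cos(p), -4·p·q]].
At the point, J = [[34.000, 12.500], [2.19886, -10.000]] (det J = -367.48570).
Solving J·Δ = −F gives Δ = (-1.287, 0.202).
Then the next iterate is (p, q)₁ = (1.213, 1.202).
Re-evaluating at (1.213, 1.202): F = (9.68102, 1.90295), so ‖F‖₂ = 9.866.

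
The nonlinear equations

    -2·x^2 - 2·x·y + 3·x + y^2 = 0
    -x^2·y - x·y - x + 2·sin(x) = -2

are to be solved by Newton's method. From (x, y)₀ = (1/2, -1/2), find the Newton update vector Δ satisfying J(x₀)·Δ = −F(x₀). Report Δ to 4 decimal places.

At (1/2, -1/2): F = (1.7500, 2.833851).
Jacobian J = [[-4·x - 2·y + 3, -2·x + 2·y], [-2·x·y - y + 2·cos(x) - 1, -x^2 - x]].
At the point, J = [[2.0000, -2.0000], [1.755165, -0.7500]] (det J = 2.010330).
Solving J·Δ = −F gives Δ = (-2.1664, -1.2914).

(-2.1664, -1.2914)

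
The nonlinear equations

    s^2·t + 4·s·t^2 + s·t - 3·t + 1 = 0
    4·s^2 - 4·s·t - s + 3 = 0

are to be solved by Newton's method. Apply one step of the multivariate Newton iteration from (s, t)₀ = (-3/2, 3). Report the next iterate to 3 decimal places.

At (-3/2, 3): F = (-59.750, 31.500).
Jacobian J = [[2·s·t + 4·t^2 + t, s^2 + 8·s·t + s - 3], [8·s - 4·t - 1, -4·s]].
At the point, J = [[30.000, -38.250], [-25.000, 6.000]] (det J = -776.250).
Solving J·Δ = −F gives Δ = (1.090, -0.707).
Then the next iterate is (s, t)₁ = (-0.410, 2.293).

(-0.410, 2.293)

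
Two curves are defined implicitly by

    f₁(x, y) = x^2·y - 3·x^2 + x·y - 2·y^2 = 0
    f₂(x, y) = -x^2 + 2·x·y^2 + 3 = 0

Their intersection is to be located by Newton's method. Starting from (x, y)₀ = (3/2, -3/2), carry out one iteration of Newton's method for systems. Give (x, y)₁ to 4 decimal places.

(0.8458, -0.7757)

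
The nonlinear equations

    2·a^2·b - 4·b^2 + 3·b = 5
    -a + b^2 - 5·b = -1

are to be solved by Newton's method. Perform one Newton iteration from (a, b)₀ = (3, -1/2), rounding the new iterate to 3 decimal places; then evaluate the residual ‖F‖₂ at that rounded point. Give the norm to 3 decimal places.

6.451

At (3, -1/2): F = (-16.500, 0.750).
Jacobian J = [[4·a·b, 2·a^2 - 8·b + 3], [-1, 2·b - 5]].
At the point, J = [[-6.000, 25.000], [-1.000, -6.000]] (det J = 61.000).
Solving J·Δ = −F gives Δ = (-1.316, 0.344).
Then the next iterate is (a, b)₁ = (1.684, -0.156).
Re-evaluating at (1.684, -0.156): F = (-6.45013, 0.12034), so ‖F‖₂ = 6.451.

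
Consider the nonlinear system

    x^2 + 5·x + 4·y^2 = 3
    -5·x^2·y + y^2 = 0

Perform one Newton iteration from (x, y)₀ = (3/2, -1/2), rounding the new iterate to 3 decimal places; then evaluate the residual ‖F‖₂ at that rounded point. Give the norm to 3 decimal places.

At (3/2, -1/2): F = (7.750, 5.875).
Jacobian J = [[2·x + 5, 8·y], [-10·x·y, -5·x^2 + 2·y]].
At the point, J = [[8.000, -4.000], [7.500, -12.250]] (det J = -68.000).
Solving J·Δ = −F gives Δ = (-1.051, -0.164).
Then the next iterate is (x, y)₁ = (0.449, -0.664).
Re-evaluating at (0.449, -0.664): F = (1.21019, 1.11021), so ‖F‖₂ = 1.642.

1.642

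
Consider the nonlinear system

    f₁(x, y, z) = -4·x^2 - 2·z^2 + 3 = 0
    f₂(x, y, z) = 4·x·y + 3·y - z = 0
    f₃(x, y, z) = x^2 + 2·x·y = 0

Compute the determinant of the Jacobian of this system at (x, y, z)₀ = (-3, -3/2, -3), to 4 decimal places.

-684.0000

J = [[-8·x, 0, -4·z], [4·y, 4·x + 3, -1], [2·x + 2·y, 2·x, 0]].
At the point, J = [[24.0000, 0.0000, 12.0000], [-6.0000, -9.0000, -1.0000], [-9.0000, -6.0000, 0.0000]].
det J = -684.0000.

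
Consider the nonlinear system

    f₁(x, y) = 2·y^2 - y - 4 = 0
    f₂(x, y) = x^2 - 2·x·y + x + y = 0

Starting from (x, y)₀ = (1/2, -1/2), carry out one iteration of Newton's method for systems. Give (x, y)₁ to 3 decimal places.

(0.250, -1.500)

At (1/2, -1/2): F = (-3.000, 0.750).
Jacobian J = [[0, 4·y - 1], [2·x - 2·y + 1, -2·x + 1]].
At the point, J = [[0.000, -3.000], [3.000, 0.000]] (det J = 9.000).
Solving J·Δ = −F gives Δ = (-0.250, -1.000).
Then the next iterate is (x, y)₁ = (0.250, -1.500).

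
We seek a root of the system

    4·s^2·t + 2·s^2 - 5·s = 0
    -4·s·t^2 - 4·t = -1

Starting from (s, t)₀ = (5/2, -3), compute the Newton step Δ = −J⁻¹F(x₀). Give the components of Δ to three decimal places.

(-1.044, 0.704)

At (5/2, -3): F = (-75.000, -77.000).
Jacobian J = [[8·s·t + 4·s - 5, 4·s^2], [-4·t^2, -8·s·t - 4]].
At the point, J = [[-55.000, 25.000], [-36.000, 56.000]] (det J = -2180.000).
Solving J·Δ = −F gives Δ = (-1.044, 0.704).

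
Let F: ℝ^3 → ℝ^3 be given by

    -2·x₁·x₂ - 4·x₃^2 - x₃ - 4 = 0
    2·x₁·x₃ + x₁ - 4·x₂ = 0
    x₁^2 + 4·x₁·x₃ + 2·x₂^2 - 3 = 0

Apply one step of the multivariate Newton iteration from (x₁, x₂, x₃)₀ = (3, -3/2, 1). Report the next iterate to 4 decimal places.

(3.7143, 0.8214, -0.3095)

At (3, -3/2, 1): F = (0.0000, 15.0000, 22.5000).
Jacobian J = [[-2·x₂, -2·x₁, -8·x₃ - 1], [2·x₃ + 1, -4, 2·x₁], [2·x₁ + 4·x₃, 4·x₂, 4·x₁]].
At the point, J = [[3.0000, -6.0000, -9.0000], [3.0000, -4.0000, 6.0000], [10.0000, -6.0000, 12.0000]] (det J = -378.0000).
Solving J·Δ = −F gives Δ = (0.7143, 2.3214, -1.3095).
Then the next iterate is (x₁, x₂, x₃)₁ = (3.7143, 0.8214, -0.3095).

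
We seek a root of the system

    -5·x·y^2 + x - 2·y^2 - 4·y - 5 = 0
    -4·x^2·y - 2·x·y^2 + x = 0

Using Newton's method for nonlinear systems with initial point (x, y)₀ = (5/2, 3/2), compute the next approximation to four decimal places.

At (5/2, 3/2): F = (-41.1250, -46.2500).
Jacobian J = [[-5·y^2 + 1, -10·x·y - 4·y - 4], [-8·x·y - 2·y^2 + 1, -4·x^2 - 4·x·y]].
At the point, J = [[-10.2500, -47.5000], [-33.5000, -40.0000]] (det J = -1181.2500).
Solving J·Δ = −F gives Δ = (-0.4672, -0.7650).
Then the next iterate is (x, y)₁ = (2.0328, 0.7350).

(2.0328, 0.7350)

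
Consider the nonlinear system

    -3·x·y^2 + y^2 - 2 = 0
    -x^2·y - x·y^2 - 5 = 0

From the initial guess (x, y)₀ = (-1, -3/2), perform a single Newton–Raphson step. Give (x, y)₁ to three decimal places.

(-2.194, -0.245)

At (-1, -3/2): F = (7.000, -1.250).
Jacobian J = [[-3·y^2, -6·x·y + 2·y], [-2·x·y - y^2, -x^2 - 2·x·y]].
At the point, J = [[-6.750, -12.000], [-5.250, -4.000]] (det J = -36.000).
Solving J·Δ = −F gives Δ = (-1.194, 1.255).
Then the next iterate is (x, y)₁ = (-2.194, -0.245).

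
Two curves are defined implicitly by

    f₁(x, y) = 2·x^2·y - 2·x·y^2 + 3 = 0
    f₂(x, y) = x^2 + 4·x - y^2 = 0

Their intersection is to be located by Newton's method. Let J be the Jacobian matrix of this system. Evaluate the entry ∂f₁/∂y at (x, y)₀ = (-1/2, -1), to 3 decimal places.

∂f₁/∂y = 2·x^2 - 4·x·y.
At (-1/2, -1) this is -1.500.

-1.500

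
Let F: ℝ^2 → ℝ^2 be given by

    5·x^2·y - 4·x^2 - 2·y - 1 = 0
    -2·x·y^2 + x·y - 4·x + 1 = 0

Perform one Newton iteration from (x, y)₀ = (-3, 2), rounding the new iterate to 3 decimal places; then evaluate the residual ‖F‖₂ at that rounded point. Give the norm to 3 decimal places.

59.184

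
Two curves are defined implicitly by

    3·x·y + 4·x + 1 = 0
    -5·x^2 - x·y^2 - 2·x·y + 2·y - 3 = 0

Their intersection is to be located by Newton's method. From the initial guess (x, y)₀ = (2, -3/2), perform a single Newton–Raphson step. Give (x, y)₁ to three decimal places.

At (2, -3/2): F = (0.000, -24.500).
Jacobian J = [[3·y + 4, 3·x], [-10·x - y^2 - 2·y, -2·x·y - 2·x + 2]].
At the point, J = [[-0.500, 6.000], [-19.250, 4.000]] (det J = 113.500).
Solving J·Δ = −F gives Δ = (-1.295, -0.108).
Then the next iterate is (x, y)₁ = (0.705, -1.608).

(0.705, -1.608)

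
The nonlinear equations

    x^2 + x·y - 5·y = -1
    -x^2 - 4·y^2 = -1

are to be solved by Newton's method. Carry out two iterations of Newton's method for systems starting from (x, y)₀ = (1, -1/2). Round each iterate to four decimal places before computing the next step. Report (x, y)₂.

At (1, -1/2): F = (4.0000, -1.0000).
Jacobian J = [[2·x + y, x - 5], [-2·x, -8·y]].
At the point, J = [[1.5000, -4.0000], [-2.0000, 4.0000]] (det J = -2.0000).
Solving J·Δ = −F gives Δ = (6.0000, 3.2500).
Then the next iterate is (x, y)₁ = (7.0000, 2.7500).
Round to (7.0000, 2.7500) and repeat: F = (55.5000, -78.2500), J = [[16.7500, 2.0000], [-14.0000, -22.0000]].
Δ = (-3.1263, -1.5674), so (x, y)₂ = (3.8737, 1.1826).

(3.8737, 1.1826)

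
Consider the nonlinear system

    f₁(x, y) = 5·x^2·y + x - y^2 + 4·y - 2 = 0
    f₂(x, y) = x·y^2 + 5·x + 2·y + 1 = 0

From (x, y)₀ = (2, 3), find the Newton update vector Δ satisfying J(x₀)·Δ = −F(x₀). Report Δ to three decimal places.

(-0.419, -2.081)

At (2, 3): F = (63.000, 35.000).
Jacobian J = [[10·x·y + 1, 5·x^2 - 2·y + 4], [y^2 + 5, 2·x·y + 2]].
At the point, J = [[61.000, 18.000], [14.000, 14.000]] (det J = 602.000).
Solving J·Δ = −F gives Δ = (-0.419, -2.081).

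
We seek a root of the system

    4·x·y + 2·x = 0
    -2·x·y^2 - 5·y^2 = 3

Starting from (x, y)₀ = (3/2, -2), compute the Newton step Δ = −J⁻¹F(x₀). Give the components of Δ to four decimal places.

(-0.5417, 0.9583)

At (3/2, -2): F = (-9.0000, -35.0000).
Jacobian J = [[4·y + 2, 4·x], [-2·y^2, -4·x·y - 10·y]].
At the point, J = [[-6.0000, 6.0000], [-8.0000, 32.0000]] (det J = -144.0000).
Solving J·Δ = −F gives Δ = (-0.5417, 0.9583).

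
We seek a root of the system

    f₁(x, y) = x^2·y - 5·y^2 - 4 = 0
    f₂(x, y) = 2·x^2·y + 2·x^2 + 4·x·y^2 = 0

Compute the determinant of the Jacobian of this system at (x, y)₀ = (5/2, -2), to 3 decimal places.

117.500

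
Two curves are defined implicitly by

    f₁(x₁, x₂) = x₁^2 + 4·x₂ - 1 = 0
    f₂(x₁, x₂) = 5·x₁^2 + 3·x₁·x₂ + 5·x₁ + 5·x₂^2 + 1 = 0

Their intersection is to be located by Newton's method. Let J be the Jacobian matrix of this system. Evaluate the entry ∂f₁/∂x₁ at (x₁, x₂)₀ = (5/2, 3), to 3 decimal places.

∂f₁/∂x₁ = 2·x₁.
At (5/2, 3) this is 5.000.

5.000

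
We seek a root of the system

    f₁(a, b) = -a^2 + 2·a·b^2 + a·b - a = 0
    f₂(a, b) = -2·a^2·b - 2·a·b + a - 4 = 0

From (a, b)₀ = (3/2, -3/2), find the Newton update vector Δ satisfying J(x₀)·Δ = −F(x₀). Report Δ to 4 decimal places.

At (3/2, -3/2): F = (0.7500, 8.7500).
Jacobian J = [[-2·a + 2·b^2 + b - 1, 4·a·b + a], [-4·a·b - 2·b + 1, -2·a^2 - 2·a]].
At the point, J = [[-1.0000, -7.5000], [13.0000, -7.5000]] (det J = 105.0000).
Solving J·Δ = −F gives Δ = (-0.5714, 0.1762).

(-0.5714, 0.1762)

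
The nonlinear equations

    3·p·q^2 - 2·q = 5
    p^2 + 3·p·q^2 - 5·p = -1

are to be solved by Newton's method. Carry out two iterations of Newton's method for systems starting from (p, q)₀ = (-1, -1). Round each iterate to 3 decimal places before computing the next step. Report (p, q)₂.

At (-1, -1): F = (-6.000, 4.000).
Jacobian J = [[3·q^2, 6·p·q - 2], [2·p + 3·q^2 - 5, 6·p·q]].
At the point, J = [[3.000, 4.000], [-4.000, 6.000]] (det J = 34.000).
Solving J·Δ = −F gives Δ = (1.529, 0.353).
Then the next iterate is (p, q)₁ = (0.529, -0.647).
Round to (0.529, -0.647) and repeat: F = (-3.04167, -0.70083), J = [[1.25583, -4.05358], [-2.68617, -2.05358]].
Δ = (0.253, -0.672), so (p, q)₂ = (0.782, -1.319).

(0.782, -1.319)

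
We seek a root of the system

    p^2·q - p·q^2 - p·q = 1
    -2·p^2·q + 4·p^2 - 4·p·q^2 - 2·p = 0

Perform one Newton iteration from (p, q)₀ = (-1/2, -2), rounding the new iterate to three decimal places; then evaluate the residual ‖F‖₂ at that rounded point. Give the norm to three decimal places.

At (-1/2, -2): F = (-0.500, 11.000).
Jacobian J = [[2·p·q - q^2 - q, p^2 - 2·p·q - p], [-4·p·q + 8·p - 4·q^2 - 2, -2·p^2 - 8·p·q]].
At the point, J = [[0.000, -1.250], [-26.000, -8.500]] (det J = -32.500).
Solving J·Δ = −F gives Δ = (0.554, -0.400).
Then the next iterate is (p, q)₁ = (0.054, -2.400).
Re-evaluating at (0.054, -2.400): F = (-1.18844, -1.32650), so ‖F‖₂ = 1.781.

1.781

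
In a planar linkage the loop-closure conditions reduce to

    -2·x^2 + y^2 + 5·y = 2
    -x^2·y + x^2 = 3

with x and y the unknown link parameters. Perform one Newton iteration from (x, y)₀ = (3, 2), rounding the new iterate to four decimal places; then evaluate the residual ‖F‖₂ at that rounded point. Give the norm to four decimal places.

At (3, 2): F = (-6.0000, -12.0000).
Jacobian J = [[-4·x, 2·y + 5], [-2·x·y + 2·x, -x^2]].
At the point, J = [[-12.0000, 9.0000], [-6.0000, -9.0000]] (det J = 162.0000).
Solving J·Δ = −F gives Δ = (-1.0000, -0.6667).
Then the next iterate is (x, y)₁ = (2.0000, 1.3333).
Re-evaluating at (2.0000, 1.3333): F = (-1.555811, -4.3332), so ‖F‖₂ = 4.6040.

4.6040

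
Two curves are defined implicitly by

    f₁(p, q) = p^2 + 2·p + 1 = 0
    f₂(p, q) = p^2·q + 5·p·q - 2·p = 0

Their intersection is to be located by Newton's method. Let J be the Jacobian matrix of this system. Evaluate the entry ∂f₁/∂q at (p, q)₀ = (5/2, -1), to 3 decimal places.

0.000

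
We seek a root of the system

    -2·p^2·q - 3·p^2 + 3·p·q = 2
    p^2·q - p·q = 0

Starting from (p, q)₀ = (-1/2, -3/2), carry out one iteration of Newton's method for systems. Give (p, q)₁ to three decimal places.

At (-1/2, -3/2): F = (0.250, -1.125).
Jacobian J = [[-4·p·q - 6·p + 3·q, -2·p^2 + 3·p], [2·p·q - q, p^2 - p]].
At the point, J = [[-4.500, -2.000], [3.000, 0.750]] (det J = 2.625).
Solving J·Δ = −F gives Δ = (0.786, -1.643).
Then the next iterate is (p, q)₁ = (0.286, -3.143).

(0.286, -3.143)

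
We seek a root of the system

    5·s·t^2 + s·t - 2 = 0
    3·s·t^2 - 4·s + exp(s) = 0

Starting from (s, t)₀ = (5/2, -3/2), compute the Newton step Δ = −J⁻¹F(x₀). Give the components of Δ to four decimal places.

(-0.5394, 0.4890)

At (5/2, -3/2): F = (22.3750, 19.057494).
Jacobian J = [[5·t^2 + t, 10·s·t + s], [3·t^2 + exp(s) - 4, 6·s·t]].
At the point, J = [[9.7500, -35.0000], [14.932494, -22.5000]] (det J = 303.262289).
Solving J·Δ = −F gives Δ = (-0.5394, 0.4890).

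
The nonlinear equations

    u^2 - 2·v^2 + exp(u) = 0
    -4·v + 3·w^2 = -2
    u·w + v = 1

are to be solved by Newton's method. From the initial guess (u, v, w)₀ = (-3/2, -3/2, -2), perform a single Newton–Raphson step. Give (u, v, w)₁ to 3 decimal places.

At (-3/2, -3/2, -2): F = (-2.02687, 20.000, 0.500).
Jacobian J = [[2·u + exp(u), -4·v, 0], [0, -4, 6·w], [w, 1, u]].
At the point, J = [[-2.77687, 6.000, 0.000], [0.000, -4.000, -12.000], [-2.000, 1.000, -1.500]] (det J = 94.01634).
Solving J·Δ = −F gives Δ = (-1.144, -0.191, 1.730).
Then the next iterate is (u, v, w)₁ = (-2.644, -1.691, -0.270).

(-2.644, -1.691, -0.270)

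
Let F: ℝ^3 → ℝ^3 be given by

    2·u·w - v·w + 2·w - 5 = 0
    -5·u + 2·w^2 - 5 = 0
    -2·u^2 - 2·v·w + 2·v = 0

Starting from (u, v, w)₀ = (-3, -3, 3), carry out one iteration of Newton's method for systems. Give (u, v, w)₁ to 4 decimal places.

(-1.2362, -1.6063, 1.4016)

At (-3, -3, 3): F = (-8.0000, 28.0000, -6.0000).
Jacobian J = [[2·w, -w, 2·u - v + 2], [-5, 0, 4·w], [-4·u, -2·w + 2, -2·v]].
At the point, J = [[6.0000, -3.0000, -1.0000], [-5.0000, 0.0000, 12.0000], [12.0000, -4.0000, 6.0000]] (det J = -254.0000).
Solving J·Δ = −F gives Δ = (1.7638, 1.3937, -1.5984).
Then the next iterate is (u, v, w)₁ = (-1.2362, -1.6063, 1.4016).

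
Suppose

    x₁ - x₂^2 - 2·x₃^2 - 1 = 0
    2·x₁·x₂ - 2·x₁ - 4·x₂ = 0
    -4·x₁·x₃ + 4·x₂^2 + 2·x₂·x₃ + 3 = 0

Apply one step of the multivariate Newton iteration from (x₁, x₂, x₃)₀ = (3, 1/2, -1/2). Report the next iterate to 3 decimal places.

(1.380, 2.190, 0.530)

At (3, 1/2, -1/2): F = (1.250, -5.000, 9.500).
Jacobian J = [[1, -2·x₂, -4·x₃], [2·x₂ - 2, 2·x₁ - 4, 0], [-4·x₃, 8·x₂ + 2·x₃, -4·x₁ + 2·x₂]].
At the point, J = [[1.000, -1.000, 2.000], [-1.000, 2.000, 0.000], [2.000, 3.000, -11.000]] (det J = -25.000).
Solving J·Δ = −F gives Δ = (-1.620, 1.690, 1.030).
Then the next iterate is (x₁, x₂, x₃)₁ = (1.380, 2.190, 0.530).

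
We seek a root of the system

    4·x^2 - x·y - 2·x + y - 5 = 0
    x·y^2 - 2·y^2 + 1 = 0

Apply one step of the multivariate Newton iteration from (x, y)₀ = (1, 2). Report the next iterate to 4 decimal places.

At (1, 2): F = (-3.0000, -3.0000).
Jacobian J = [[8·x - y - 2, -x + 1], [y^2, 2·x·y - 4·y]].
At the point, J = [[4.0000, 0.0000], [4.0000, -4.0000]] (det J = -16.0000).
Solving J·Δ = −F gives Δ = (0.7500, 0.0000).
Then the next iterate is (x, y)₁ = (1.7500, 2.0000).

(1.7500, 2.0000)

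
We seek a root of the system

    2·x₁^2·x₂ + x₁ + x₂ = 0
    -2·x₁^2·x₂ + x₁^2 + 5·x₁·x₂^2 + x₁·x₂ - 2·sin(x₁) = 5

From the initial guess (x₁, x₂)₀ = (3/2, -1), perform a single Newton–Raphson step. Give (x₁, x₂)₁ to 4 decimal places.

At (3/2, -1): F = (-4.0000, 5.755010).
Jacobian J = [[4·x₁·x₂ + 1, 2·x₁^2 + 1], [-4·x₁·x₂ + 2·x₁ + 5·x₂^2 + x₂ - 2·cos(x₁), -2·x₁^2 + 10·x₁·x₂ + x₁]].
At the point, J = [[-5.0000, 5.5000], [12.858526, -18.0000]] (det J = 19.278109).
Solving J·Δ = −F gives Δ = (-2.0929, -1.1754).
Then the next iterate is (x₁, x₂)₁ = (-0.5929, -2.1754).

(-0.5929, -2.1754)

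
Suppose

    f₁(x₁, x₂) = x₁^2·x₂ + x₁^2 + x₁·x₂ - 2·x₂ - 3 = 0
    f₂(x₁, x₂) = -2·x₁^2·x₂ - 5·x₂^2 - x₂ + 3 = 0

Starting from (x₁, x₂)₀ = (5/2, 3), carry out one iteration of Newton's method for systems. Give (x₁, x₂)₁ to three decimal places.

(1.917, 1.506)

At (5/2, 3): F = (23.500, -82.500).
Jacobian J = [[2·x₁·x₂ + 2·x₁ + x₂, x₁^2 + x₁ - 2], [-4·x₁·x₂, -2·x₁^2 - 10·x₂ - 1]].
At the point, J = [[23.000, 6.750], [-30.000, -43.500]] (det J = -798.000).
Solving J·Δ = −F gives Δ = (-0.583, -1.494).
Then the next iterate is (x₁, x₂)₁ = (1.917, 1.506).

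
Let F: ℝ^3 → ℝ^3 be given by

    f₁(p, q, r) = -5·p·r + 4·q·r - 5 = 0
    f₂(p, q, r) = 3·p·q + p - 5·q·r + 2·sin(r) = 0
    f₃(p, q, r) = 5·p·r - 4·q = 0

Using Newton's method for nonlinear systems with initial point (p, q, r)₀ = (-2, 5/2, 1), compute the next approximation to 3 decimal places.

(4.709, 4.636, 1.500)

At (-2, 5/2, 1): F = (15.000, -27.81706, -20.000).
Jacobian J = [[-5·r, 4·r, -5·p + 4·q], [3·q + 1, 3·p - 5·r, -5·q + 2·cos(r)], [5·r, -4, 5·p]].
At the point, J = [[-5.000, 4.000, 20.000], [8.500, -11.000, -11.41940], [5.000, -4.000, -10.000]] (det J = 210.000).
Solving J·Δ = −F gives Δ = (6.709, 2.136, 0.500).
Then the next iterate is (p, q, r)₁ = (4.709, 4.636, 1.500).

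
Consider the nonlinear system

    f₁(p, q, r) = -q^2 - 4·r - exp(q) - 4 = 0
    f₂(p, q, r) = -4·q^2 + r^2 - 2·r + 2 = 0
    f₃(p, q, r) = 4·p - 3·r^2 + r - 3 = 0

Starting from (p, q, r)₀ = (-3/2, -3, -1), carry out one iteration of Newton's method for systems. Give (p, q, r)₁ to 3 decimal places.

At (-3/2, -3, -1): F = (-9.04979, -31.000, -13.000).
Jacobian J = [[0, -2·q - exp(q), -4], [0, -8·q, 2·r - 2], [4, 0, -6·r + 1]].
At the point, J = [[0.000, 5.95021, -4.000], [0.000, 24.000, -4.000], [4.000, 0.000, 7.000]] (det J = 288.79659).
Solving J·Δ = −F gives Δ = (4.044, 1.216, -0.453).
Then the next iterate is (p, q, r)₁ = (2.544, -1.784, -1.453).

(2.544, -1.784, -1.453)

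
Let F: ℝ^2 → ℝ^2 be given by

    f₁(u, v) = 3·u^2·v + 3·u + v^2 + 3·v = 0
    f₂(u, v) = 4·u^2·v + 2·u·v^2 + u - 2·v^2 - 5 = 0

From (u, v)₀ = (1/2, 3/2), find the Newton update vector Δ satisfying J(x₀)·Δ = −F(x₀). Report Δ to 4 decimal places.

(0.1802, -1.5891)

At (1/2, 3/2): F = (9.3750, -5.2500).
Jacobian J = [[6·u·v + 3, 3·u^2 + 2·v + 3], [8·u·v + 2·v^2 + 1, 4·u^2 + 4·u·v - 4·v]].
At the point, J = [[7.5000, 6.7500], [11.5000, -2.0000]] (det J = -92.6250).
Solving J·Δ = −F gives Δ = (0.1802, -1.5891).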